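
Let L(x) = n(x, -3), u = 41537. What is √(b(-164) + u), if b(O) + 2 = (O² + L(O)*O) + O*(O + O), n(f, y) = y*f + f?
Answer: √68431 ≈ 261.59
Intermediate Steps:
n(f, y) = f + f*y (n(f, y) = f*y + f = f + f*y)
L(x) = -2*x (L(x) = x*(1 - 3) = x*(-2) = -2*x)
b(O) = -2 + O² (b(O) = -2 + ((O² + (-2*O)*O) + O*(O + O)) = -2 + ((O² - 2*O²) + O*(2*O)) = -2 + (-O² + 2*O²) = -2 + O²)
√(b(-164) + u) = √((-2 + (-164)²) + 41537) = √((-2 + 26896) + 41537) = √(26894 + 41537) = √68431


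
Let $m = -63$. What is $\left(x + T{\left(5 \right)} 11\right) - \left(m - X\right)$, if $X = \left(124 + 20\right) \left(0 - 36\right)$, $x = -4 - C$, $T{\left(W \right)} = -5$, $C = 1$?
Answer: $-5181$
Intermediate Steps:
$x = -5$ ($x = -4 - 1 = -5$)
$X = -5184$ ($X = 144 \left(-36\right) = -5184$)
$\left(x + T{\left(5 \right)} 11\right) - \left(m - X\right) = \left(-5 - 55\right) - \left(-63 - -5184\right) = \left(-5 - 55\right) - \left(-63 + 5184\right) = -60 - 5121 = -5181$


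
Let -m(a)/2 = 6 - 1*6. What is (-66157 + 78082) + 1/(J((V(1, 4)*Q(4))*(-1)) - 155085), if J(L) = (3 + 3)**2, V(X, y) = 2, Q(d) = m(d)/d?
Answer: 1848959324/155049 ≈ 11925.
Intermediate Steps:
m(a) = 0 (m(a) = -2*(6 - 1*6) = -2*(6 - 6) = -2*0 = 0)
Q(d) = 0 (Q(d) = 0/d = 0)
J(L) = 36 (J(L) = 6**2 = 36)
(-66157 + 78082) + 1/(J((V(1, 4)*Q(4))*(-1)) - 155085) = (-66157 + 78082) + 1/(36 - 155085) = 11925 + 1/(-155049) = 11925 - 1/155049 = 1848959324/155049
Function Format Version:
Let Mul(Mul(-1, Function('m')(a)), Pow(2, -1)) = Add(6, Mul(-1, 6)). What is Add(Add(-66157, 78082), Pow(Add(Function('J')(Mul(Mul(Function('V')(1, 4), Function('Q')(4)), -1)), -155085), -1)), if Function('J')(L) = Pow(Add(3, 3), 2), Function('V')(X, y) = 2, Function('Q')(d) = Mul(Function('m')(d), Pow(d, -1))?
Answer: Rational(1848959324, 155049) ≈ 11925.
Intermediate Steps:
Function('m')(a) = 0 (Function('m')(a) = Mul(-2, Add(6, Mul(-1, 6))) = Mul(-2, Add(6, -6)) = Mul(-2, 0) = 0)
Function('Q')(d) = 0 (Function('Q')(d) = Mul(0, Pow(d, -1)) = 0)
Function('J')(L) = 36 (Function('J')(L) = Pow(6, 2) = 36)
Add(Add(-66157, 78082), Pow(Add(Function('J')(Mul(Mul(Function('V')(1, 4), Function('Q')(4)), -1)), -155085), -1)) = Add(Add(-66157, 78082), Pow(Add(36, -155085), -1)) = Add(11925, Pow(-155049, -1)) = Add(11925, Rational(-1, 155049)) = Rational(1848959324, 155049)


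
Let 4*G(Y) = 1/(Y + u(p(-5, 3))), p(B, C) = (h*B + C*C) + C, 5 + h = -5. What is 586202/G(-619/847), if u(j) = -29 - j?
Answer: -182182202368/847 ≈ -2.1509e+8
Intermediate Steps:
h = -10 (h = -5 - 5 = -10)
p(B, C) = C + C² - 10*B (p(B, C) = (-10*B + C*C) + C = (-10*B + C²) + C = (C² - 10*B) + C = C + C² - 10*B)
G(Y) = 1/(4*(-91 + Y)) (G(Y) = 1/(4*(Y + (-29 - (3 + 3² - 10*(-5))))) = 1/(4*(Y + (-29 - (3 + 9 + 50)))) = 1/(4*(Y + (-29 - 1*62))) = 1/(4*(Y + (-29 - 62))) = 1/(4*(Y - 91)) = 1/(4*(-91 + Y)))
586202/G(-619/847) = 586202/((1/(4*(-91 - 619/847)))) = 586202/((1/(4*(-77696/847)))) = 586202/(((¼)*(-847/77696))) = 586202/(-847/310784) = 586202*(-310784/847) = -182182202368/847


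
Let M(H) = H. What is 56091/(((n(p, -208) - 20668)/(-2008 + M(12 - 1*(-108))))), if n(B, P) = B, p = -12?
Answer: 13237476/2585 ≈ 5120.9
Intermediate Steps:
56091/(((n(p, -208) - 20668)/(-2008 + M(12 - 1*(-108))))) = 56091/(((-12 - 20668)/(-2008 + (12 - 1*(-108))))) = 56091/((-20680/(-2008 + (12 + 108)))) = 56091/((-20680/(-2008 + 120))) = 56091/((-20680/(-1888))) = 56091/((-20680*(-1/1888))) = 56091/(2585/236) = 56091*(236/2585) = 13237476/2585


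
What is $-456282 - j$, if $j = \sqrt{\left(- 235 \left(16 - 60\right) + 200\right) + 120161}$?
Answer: $-456282 - \sqrt{130701} \approx -4.5664 \cdot 10^{5}$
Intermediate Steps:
$j = \sqrt{130701}$ ($j = \sqrt{\left(\left(-235\right) \left(-44\right) + 200\right) + 120161} = \sqrt{\left(10340 + 200\right) + 120161} = \sqrt{10540 + 120161} = \sqrt{130701} \approx 361.53$)
$-456282 - j = -456282 - \sqrt{130701}$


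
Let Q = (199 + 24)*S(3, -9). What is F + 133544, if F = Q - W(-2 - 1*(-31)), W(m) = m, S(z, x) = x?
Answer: 131508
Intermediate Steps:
Q = -2007 (Q = (199 + 24)*(-9) = 223*(-9) = -2007)
F = -2036 (F = -2007 - (-2 - 1*(-31)) = -2007 - (-2 + 31) = -2007 - 1*29 = -2007 - 29 = -2036)
F + 133544 = -2036 + 133544 = 131508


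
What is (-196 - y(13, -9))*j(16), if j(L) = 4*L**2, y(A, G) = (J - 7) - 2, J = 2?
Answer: -193536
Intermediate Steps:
y(A, G) = -7 (y(A, G) = (2 - 7) - 2 = -5 - 2 = -7)
(-196 - y(13, -9))*j(16) = (-196 - 1*(-7))*(4*16**2) = (-196 + 7)*(4*256) = -189*1024 = -193536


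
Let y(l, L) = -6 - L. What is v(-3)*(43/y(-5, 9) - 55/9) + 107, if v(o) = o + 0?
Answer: 2009/15 ≈ 133.93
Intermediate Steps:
v(o) = o
v(-3)*(43/y(-5, 9) - 55/9) + 107 = -3*(43/(-6 - 1*9) - 55/9) + 107 = -3*(43/(-6 - 9) - 55*1/9) + 107 = -3*(43/(-15) - 55/9) + 107 = -3*(43*(-1/15) - 55/9) + 107 = -3*(-43/15 - 55/9) + 107 = -3*(-404/45) + 107 = 404/15 + 107 = 2009/15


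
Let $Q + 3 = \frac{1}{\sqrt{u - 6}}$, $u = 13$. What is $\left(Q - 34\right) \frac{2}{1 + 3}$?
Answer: $- \frac{37}{2} + \frac{\sqrt{7}}{14} \approx -18.311$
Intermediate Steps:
$Q = -3 + \frac{\sqrt{7}}{7}$ ($Q = -3 + \frac{1}{\sqrt{13 - 6}} = -3 + \frac{1}{\sqrt{7}} = -3 + \frac{\sqrt{7}}{7} \approx -2.622$)
$\left(Q - 34\right) \frac{2}{1 + 3} = \left(\left(-3 + \frac{\sqrt{7}}{7}\right) - 34\right) \frac{2}{1 + 3} = \left(-37 + \frac{\sqrt{7}}{7}\right) \frac{2}{4} = \left(-37 + \frac{\sqrt{7}}{7}\right) 2 \cdot \frac{1}{4} = \left(-37 + \frac{\sqrt{7}}{7}\right) \frac{1}{2} = - \frac{37}{2} + \frac{\sqrt{7}}{14}$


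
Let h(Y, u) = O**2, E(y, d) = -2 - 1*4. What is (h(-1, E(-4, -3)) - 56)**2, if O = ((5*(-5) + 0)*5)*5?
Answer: 152544143761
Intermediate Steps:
E(y, d) = -6 (E(y, d) = -2 - 4 = -6)
O = -625 (O = ((-25 + 0)*5)*5 = -25*5*5 = -125*5 = -625)
h(Y, u) = 390625 (h(Y, u) = (-625)**2 = 390625)
(h(-1, E(-4, -3)) - 56)**2 = (390625 - 56)**2 = 390569**2 = 152544143761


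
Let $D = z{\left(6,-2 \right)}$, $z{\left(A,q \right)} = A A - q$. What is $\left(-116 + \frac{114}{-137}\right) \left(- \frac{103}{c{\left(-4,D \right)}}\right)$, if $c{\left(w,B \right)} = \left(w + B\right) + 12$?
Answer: $\frac{824309}{3151} \approx 261.6$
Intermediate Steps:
$z{\left(A,q \right)} = A^{2} - q$
$D = 38$ ($D = 6^{2} - -2 = 36 + 2 = 38$)
$c{\left(w,B \right)} = 12 + B + w$ ($c{\left(w,B \right)} = \left(B + w\right) + 12 = 12 + B + w$)
$\left(-116 + \frac{114}{-137}\right) \left(- \frac{103}{c{\left(-4,D \right)}}\right) = \left(-116 + \frac{114}{-137}\right) \left(- \frac{103}{12 + 38 - 4}\right) = \left(-116 + 114 \left(- \frac{1}{137}\right)\right) \left(- \frac{103}{46}\right) = \left(-116 - \frac{114}{137}\right) \left(\left(-103\right) \frac{1}{46}\right) = \left(- \frac{16006}{137}\right) \left(- \frac{103}{46}\right) = \frac{824309}{3151}$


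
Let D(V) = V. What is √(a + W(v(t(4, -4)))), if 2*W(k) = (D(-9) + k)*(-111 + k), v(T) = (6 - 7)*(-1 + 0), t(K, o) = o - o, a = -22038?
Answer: I*√21598 ≈ 146.96*I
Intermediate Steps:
t(K, o) = 0
v(T) = 1 (v(T) = -1*(-1) = 1)
W(k) = (-111 + k)*(-9 + k)/2 (W(k) = ((-9 + k)*(-111 + k))/2 = ((-111 + k)*(-9 + k))/2 = (-111 + k)*(-9 + k)/2)
√(a + W(v(t(4, -4)))) = √(-22038 + (999/2 + (½)*1² - 60*1)) = √(-22038 + (999/2 + (½)*1 - 60)) = √(-22038 + (999/2 + ½ - 60)) = √(-22038 + 440) = √(-21598) = I*√21598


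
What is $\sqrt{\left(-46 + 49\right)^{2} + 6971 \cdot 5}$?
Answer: $4 \sqrt{2179} \approx 186.72$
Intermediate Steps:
$\sqrt{\left(-46 + 49\right)^{2} + 6971 \cdot 5} = \sqrt{3^{2} + 34855} = \sqrt{9 + 34855} = \sqrt{34864} = 4 \sqrt{2179}$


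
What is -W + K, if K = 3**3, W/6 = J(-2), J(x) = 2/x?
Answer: 33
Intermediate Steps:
W = -6 (W = 6*(2/(-2)) = 6*(2*(-1/2)) = 6*(-1) = -6)
K = 27
-W + K = -1*(-6) + 27 = 6 + 27 = 33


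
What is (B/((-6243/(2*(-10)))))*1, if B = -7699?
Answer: -153980/6243 ≈ -24.664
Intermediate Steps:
(B/((-6243/(2*(-10)))))*1 = -7699/((-6243/(2*(-10))))*1 = -7699/((-6243/(-20)))*1 = -7699/((-6243*(-1/20)))*1 = -7699/6243/20*1 = -7699*20/6243*1 = -153980/6243*1 = -153980/6243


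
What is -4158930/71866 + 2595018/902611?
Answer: -1783701201321/32433521063 ≈ -54.996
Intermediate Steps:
-4158930/71866 + 2595018/902611 = -4158930*1/71866 + 2595018*(1/902611) = -2079465/35933 + 2595018/902611 = -1783701201321/32433521063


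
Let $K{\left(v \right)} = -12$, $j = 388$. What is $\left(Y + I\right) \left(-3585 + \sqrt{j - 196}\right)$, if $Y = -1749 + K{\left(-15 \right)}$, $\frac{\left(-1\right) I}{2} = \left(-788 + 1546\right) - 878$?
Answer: $5452785 - 12168 \sqrt{3} \approx 5.4317 \cdot 10^{6}$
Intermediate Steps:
$I = 240$ ($I = - 2 \left(\left(-788 + 1546\right) - 878\right) = - 2 \left(758 - 878\right) = \left(-2\right) \left(-120\right) = 240$)
$Y = -1761$ ($Y = -1749 - 12 = -1761$)
$\left(Y + I\right) \left(-3585 + \sqrt{j - 196}\right) = \left(-1761 + 240\right) \left(-3585 + \sqrt{388 - 196}\right) = - 1521 \left(-3585 + \sqrt{192}\right) = - 1521 \left(-3585 + 8 \sqrt{3}\right) = 5452785 - 12168 \sqrt{3}$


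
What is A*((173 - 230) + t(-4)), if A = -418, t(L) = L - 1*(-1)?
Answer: 25080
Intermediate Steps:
t(L) = 1 + L (t(L) = L + 1 = 1 + L)
A*((173 - 230) + t(-4)) = -418*((173 - 230) + (1 - 4)) = -418*(-57 - 3) = -418*(-60) = 25080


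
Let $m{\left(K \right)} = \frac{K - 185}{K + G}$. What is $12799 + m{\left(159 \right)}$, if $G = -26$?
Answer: $\frac{1702241}{133} \approx 12799.0$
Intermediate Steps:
$m{\left(K \right)} = \frac{-185 + K}{-26 + K}$ ($m{\left(K \right)} = \frac{K - 185}{K - 26} = \frac{-185 + K}{-26 + K}$)
$12799 + m{\left(159 \right)} = 12799 + \frac{-185 + 159}{-26 + 159} = 12799 + \frac{1}{133} \left(-26\right) = 12799 - \frac{26}{133} = \frac{1702241}{133}$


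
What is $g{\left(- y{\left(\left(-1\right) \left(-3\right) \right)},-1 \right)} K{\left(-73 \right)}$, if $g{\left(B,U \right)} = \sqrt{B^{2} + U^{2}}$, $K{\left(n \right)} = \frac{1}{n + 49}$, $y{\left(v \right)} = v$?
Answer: $- \frac{\sqrt{10}}{24} \approx -0.13176$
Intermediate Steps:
$K{\left(n \right)} = \frac{1}{49 + n}$
$g{\left(- y{\left(\left(-1\right) \left(-3\right) \right)},-1 \right)} K{\left(-73 \right)} = \frac{\sqrt{\left(- \left(-1\right) \left(-3\right)\right)^{2} + \left(-1\right)^{2}}}{49 - 73} = \frac{\sqrt{\left(\left(-1\right) 3\right)^{2} + 1}}{-24} = \sqrt{\left(-3\right)^{2} + 1} \left(- \frac{1}{24}\right) = \sqrt{9 + 1} \left(- \frac{1}{24}\right) = \sqrt{10} \left(- \frac{1}{24}\right) = - \frac{\sqrt{10}}{24}$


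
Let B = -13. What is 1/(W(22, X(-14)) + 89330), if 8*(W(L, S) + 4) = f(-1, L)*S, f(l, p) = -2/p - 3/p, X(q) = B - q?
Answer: 176/15721371 ≈ 1.1195e-5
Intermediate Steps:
X(q) = -13 - q
f(l, p) = -5/p
W(L, S) = -4 - 5*S/(8*L) (W(L, S) = -4 + ((-5/L)*S)/8 = -4 + (-5*S/L)/8 = -4 - 5*S/(8*L))
1/(W(22, X(-14)) + 89330) = 1/((-4 - 5/8*(-13 - 1*(-14))/22) + 89330) = 1/((-4 - 5/8*(-13 + 14)*1/22) + 89330) = 1/((-4 - 5/8*1*1/22) + 89330) = 1/((-4 - 5/176) + 89330) = 1/(-709/176 + 89330) = 1/(15721371/176) = 176/15721371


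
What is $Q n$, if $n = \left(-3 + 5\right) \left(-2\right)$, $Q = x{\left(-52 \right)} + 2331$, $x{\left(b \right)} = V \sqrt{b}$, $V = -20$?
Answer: $-9324 + 160 i \sqrt{13} \approx -9324.0 + 576.89 i$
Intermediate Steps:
$x{\left(b \right)} = - 20 \sqrt{b}$
$Q = 2331 - 40 i \sqrt{13}$ ($Q = - 20 \sqrt{-52} + 2331 = - 20 \cdot 2 i \sqrt{13} + 2331 = - 40 i \sqrt{13} + 2331 = 2331 - 40 i \sqrt{13} \approx 2331.0 - 144.22 i$)
$n = -4$ ($n = 2 \left(-2\right) = -4$)
$Q n = \left(2331 - 40 i \sqrt{13}\right) \left(-4\right) = -9324 + 160 i \sqrt{13}$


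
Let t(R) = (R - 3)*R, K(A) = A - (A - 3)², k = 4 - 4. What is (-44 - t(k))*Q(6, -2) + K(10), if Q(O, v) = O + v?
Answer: -215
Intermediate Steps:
k = 0
K(A) = A - (-3 + A)²
t(R) = R*(-3 + R) (t(R) = (-3 + R)*R = R*(-3 + R))
(-44 - t(k))*Q(6, -2) + K(10) = (-44 - 0*(-3 + 0))*(6 - 2) + (10 - (-3 + 10)²) = (-44 - 0*(-3))*4 + (10 - 1*7²) = (-44 - 1*0)*4 + (10 - 1*49) = (-44 + 0)*4 + (10 - 49) = -44*4 - 39 = -176 - 39 = -215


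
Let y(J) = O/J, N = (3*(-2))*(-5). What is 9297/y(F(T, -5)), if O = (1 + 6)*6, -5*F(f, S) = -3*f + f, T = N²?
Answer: 557820/7 ≈ 79689.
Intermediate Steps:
N = 30 (N = -6*(-5) = 30)
T = 900 (T = 30² = 900)
F(f, S) = 2*f/5 (F(f, S) = -(-3*f + f)/5 = -(-2)*f/5 = 2*f/5)
O = 42 (O = 7*6 = 42)
y(J) = 42/J
9297/y(F(T, -5)) = 9297/((42/(((⅖)*900)))) = 9297/((42/360)) = 9297/((42*(1/360))) = 9297/(7/60) = 9297*(60/7) = 557820/7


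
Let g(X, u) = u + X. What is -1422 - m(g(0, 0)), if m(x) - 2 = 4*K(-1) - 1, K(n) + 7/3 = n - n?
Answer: -4241/3 ≈ -1413.7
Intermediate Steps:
K(n) = -7/3 (K(n) = -7/3 + (n - n) = -7/3 + 0 = -7/3)
g(X, u) = X + u
m(x) = -25/3 (m(x) = 2 + (4*(-7/3) - 1) = 2 + (-28/3 - 1) = 2 - 31/3 = -25/3)
-1422 - m(g(0, 0)) = -1422 - 1*(-25/3) = -1422 + 25/3 = -4241/3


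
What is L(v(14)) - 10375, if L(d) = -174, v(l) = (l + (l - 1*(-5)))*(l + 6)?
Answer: -10549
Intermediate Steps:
v(l) = (5 + 2*l)*(6 + l) (v(l) = (l + (l + 5))*(6 + l) = (l + (5 + l))*(6 + l) = (5 + 2*l)*(6 + l))
L(v(14)) - 10375 = -174 - 10375 = -10549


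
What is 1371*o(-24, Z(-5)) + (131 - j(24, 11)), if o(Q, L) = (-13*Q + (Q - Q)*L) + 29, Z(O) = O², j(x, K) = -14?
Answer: 467656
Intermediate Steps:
o(Q, L) = 29 - 13*Q (o(Q, L) = (-13*Q + 0*L) + 29 = (-13*Q + 0) + 29 = -13*Q + 29 = 29 - 13*Q)
1371*o(-24, Z(-5)) + (131 - j(24, 11)) = 1371*(29 - 13*(-24)) + (131 - 1*(-14)) = 1371*(29 + 312) + (131 + 14) = 1371*341 + 145 = 467511 + 145 = 467656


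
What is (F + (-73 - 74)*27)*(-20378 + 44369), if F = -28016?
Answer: -767352135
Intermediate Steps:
(F + (-73 - 74)*27)*(-20378 + 44369) = (-28016 + (-73 - 74)*27)*(-20378 + 44369) = (-28016 - 147*27)*23991 = (-28016 - 3969)*23991 = -31985*23991 = -767352135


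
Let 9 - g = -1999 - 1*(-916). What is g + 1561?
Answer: 2653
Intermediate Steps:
g = 1092 (g = 9 - (-1999 - 1*(-916)) = 9 - (-1999 + 916) = 9 - 1*(-1083) = 9 + 1083 = 1092)
g + 1561 = 1092 + 1561 = 2653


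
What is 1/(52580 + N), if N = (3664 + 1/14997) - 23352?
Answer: 14997/493281325 ≈ 3.0403e-5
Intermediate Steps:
N = -295260935/14997 (N = (3664 + 1/14997) - 23352 = 54949009/14997 - 23352 = -295260935/14997 ≈ -19688.)
1/(52580 + N) = 1/(52580 - 295260935/14997) = 1/(493281325/14997) = 14997/493281325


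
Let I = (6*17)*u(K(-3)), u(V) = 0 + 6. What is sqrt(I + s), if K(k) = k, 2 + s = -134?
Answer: 2*sqrt(119) ≈ 21.817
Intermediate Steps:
s = -136 (s = -2 - 134 = -136)
u(V) = 6
I = 612 (I = (6*17)*6 = 102*6 = 612)
sqrt(I + s) = sqrt(612 - 136) = sqrt(476) = 2*sqrt(119)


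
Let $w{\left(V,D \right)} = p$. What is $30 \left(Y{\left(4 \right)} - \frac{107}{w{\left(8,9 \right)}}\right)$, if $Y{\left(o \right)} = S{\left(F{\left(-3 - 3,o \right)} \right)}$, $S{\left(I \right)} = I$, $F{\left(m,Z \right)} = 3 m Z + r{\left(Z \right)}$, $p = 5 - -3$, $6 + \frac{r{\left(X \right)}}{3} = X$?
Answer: $- \frac{10965}{4} \approx -2741.3$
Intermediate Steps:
$r{\left(X \right)} = -18 + 3 X$
$p = 8$ ($p = 5 + 3 = 8$)
$w{\left(V,D \right)} = 8$
$F{\left(m,Z \right)} = -18 + 3 Z + 3 Z m$ ($F{\left(m,Z \right)} = 3 m Z + \left(-18 + 3 Z\right) = 3 Z m + \left(-18 + 3 Z\right) = -18 + 3 Z + 3 Z m$)
$Y{\left(o \right)} = -18 - 15 o$ ($Y{\left(o \right)} = -18 + 3 o + 3 o \left(-3 - 3\right) = -18 + 3 o + 3 o \left(-6\right) = -18 + 3 o - 18 o = -18 - 15 o$)
$30 \left(Y{\left(4 \right)} - \frac{107}{w{\left(8,9 \right)}}\right) = 30 \left(\left(-18 - 60\right) - \frac{107}{8}\right) = 30 \left(-78 - \frac{107}{8}\right) = 30 \left(- \frac{731}{8}\right) = - \frac{10965}{4}$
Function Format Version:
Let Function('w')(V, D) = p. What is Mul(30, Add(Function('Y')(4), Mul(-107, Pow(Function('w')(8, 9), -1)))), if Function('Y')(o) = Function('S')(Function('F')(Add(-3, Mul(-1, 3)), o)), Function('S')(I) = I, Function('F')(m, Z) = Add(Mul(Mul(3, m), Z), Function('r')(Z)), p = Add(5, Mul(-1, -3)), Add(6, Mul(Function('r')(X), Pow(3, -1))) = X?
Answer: Rational(-10965, 4) ≈ -2741.3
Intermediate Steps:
Function('r')(X) = Add(-18, Mul(3, X))
p = 8 (p = Add(5, 3) = 8)
Function('w')(V, D) = 8
Function('F')(m, Z) = Add(-18, Mul(3, Z), Mul(3, Z, m)) (Function('F')(m, Z) = Add(Mul(Mul(3, m), Z), Add(-18, Mul(3, Z))) = Add(Mul(3, Z, m), Add(-18, Mul(3, Z))) = Add(-18, Mul(3, Z), Mul(3, Z, m)))
Function('Y')(o) = Add(-18, Mul(-15, o)) (Function('Y')(o) = Add(-18, Mul(3, o), Mul(3, o, Add(-3, Mul(-1, 3)))) = Add(-18, Mul(3, o), Mul(3, o, Add(-3, -3))) = Add(-18, Mul(3, o), Mul(3, o, -6)) = Add(-18, Mul(3, o), Mul(-18, o)) = Add(-18, Mul(-15, o)))
Mul(30, Add(Function('Y')(4), Mul(-107, Pow(Function('w')(8, 9), -1)))) = Mul(30, Add(Add(-18, Mul(-15, 4)), Mul(-107, Pow(8, -1)))) = Mul(30, Add(Add(-18, -60), Mul(-107, Rational(1, 8)))) = Mul(30, Add(-78, Rational(-107, 8))) = Mul(30, Rational(-731, 8)) = Rational(-10965, 4)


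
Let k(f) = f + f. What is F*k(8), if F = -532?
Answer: -8512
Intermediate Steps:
k(f) = 2*f
F*k(8) = -1064*8 = -532*16 = -8512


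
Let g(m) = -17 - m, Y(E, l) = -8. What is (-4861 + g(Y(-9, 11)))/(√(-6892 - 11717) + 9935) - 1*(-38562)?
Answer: 1903450770629/49361417 + 2435*I*√18609/49361417 ≈ 38562.0 + 0.0067293*I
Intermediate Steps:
(-4861 + g(Y(-9, 11)))/(√(-6892 - 11717) + 9935) - 1*(-38562) = (-4861 + (-17 - 1*(-8)))/(√(-6892 - 11717) + 9935) - 1*(-38562) = (-4861 + (-17 + 8))/(√(-18609) + 9935) + 38562 = (-4861 - 9)/(I*√18609 + 9935) + 38562 = -4870/(9935 + I*√18609) + 38562 = 38562 - 4870/(9935 + I*√18609)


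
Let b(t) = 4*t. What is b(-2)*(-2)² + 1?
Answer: -31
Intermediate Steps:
b(-2)*(-2)² + 1 = (4*(-2))*(-2)² + 1 = -8*4 + 1 = -32 + 1 = -31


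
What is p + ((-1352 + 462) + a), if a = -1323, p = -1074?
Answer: -3287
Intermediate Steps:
p + ((-1352 + 462) + a) = -1074 + ((-1352 + 462) - 1323) = -1074 + (-890 - 1323) = -1074 - 2213 = -3287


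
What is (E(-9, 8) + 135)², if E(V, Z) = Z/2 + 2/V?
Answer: 1560001/81 ≈ 19259.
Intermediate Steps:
E(V, Z) = Z/2 + 2/V (E(V, Z) = Z*(½) + 2/V = Z/2 + 2/V)
(E(-9, 8) + 135)² = (((½)*8 + 2/(-9)) + 135)² = ((4 + 2*(-⅑)) + 135)² = ((4 - 2/9) + 135)² = (34/9 + 135)² = (1249/9)² = 1560001/81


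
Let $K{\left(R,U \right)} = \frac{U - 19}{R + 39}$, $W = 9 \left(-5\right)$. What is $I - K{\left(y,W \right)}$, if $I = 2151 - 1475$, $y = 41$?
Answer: $\frac{3384}{5} \approx 676.8$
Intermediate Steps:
$W = -45$
$I = 676$ ($I = 2151 - 1475 = 676$)
$K{\left(R,U \right)} = \frac{-19 + U}{39 + R}$
$I - K{\left(y,W \right)} = 676 - \frac{-19 - 45}{39 + 41} = 676 - \frac{1}{80} \left(-64\right) = 676 - - \frac{4}{5} = 676 + \frac{4}{5} = \frac{3384}{5}$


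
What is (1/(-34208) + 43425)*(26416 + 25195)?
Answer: 76667232094789/34208 ≈ 2.2412e+9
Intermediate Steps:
(1/(-34208) + 43425)*(26416 + 25195) = (-1/34208 + 43425)*51611 = (1485482399/34208)*51611 = 76667232094789/34208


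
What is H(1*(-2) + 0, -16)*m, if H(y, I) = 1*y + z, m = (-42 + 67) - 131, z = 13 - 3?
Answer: -848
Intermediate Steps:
z = 10
m = -106 (m = 25 - 131 = -106)
H(y, I) = 10 + y (H(y, I) = 1*y + 10 = y + 10 = 10 + y)
H(1*(-2) + 0, -16)*m = (10 + (1*(-2) + 0))*(-106) = (10 + (-2 + 0))*(-106) = (10 - 2)*(-106) = 8*(-106) = -848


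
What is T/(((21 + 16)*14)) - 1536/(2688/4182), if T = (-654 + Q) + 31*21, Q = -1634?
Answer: -1239509/518 ≈ -2392.9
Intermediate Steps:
T = -1637 (T = (-654 - 1634) + 31*21 = -2288 + 651 = -1637)
T/(((21 + 16)*14)) - 1536/(2688/4182) = -1637*1/(14*(21 + 16)) - 1536/(2688/4182) = -1637/(37*14) - 1536/(2688*(1/4182)) = -1637/518 - 1536/448/697 = -1637*1/518 - 1536*697/448 = -1637/518 - 16728/7 = -1239509/518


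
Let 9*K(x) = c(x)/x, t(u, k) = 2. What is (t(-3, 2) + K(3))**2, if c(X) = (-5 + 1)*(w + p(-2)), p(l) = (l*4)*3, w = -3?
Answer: 36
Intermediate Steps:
p(l) = 12*l (p(l) = (4*l)*3 = 12*l)
c(X) = 108 (c(X) = (-5 + 1)*(-3 + 12*(-2)) = -4*(-3 - 24) = -4*(-27) = 108)
K(x) = 12/x (K(x) = (108/x)/9 = 12/x)
(t(-3, 2) + K(3))**2 = (2 + 12/3)**2 = (2 + 12*(1/3))**2 = (2 + 4)**2 = 6**2 = 36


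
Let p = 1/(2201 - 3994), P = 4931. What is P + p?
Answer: 8841282/1793 ≈ 4931.0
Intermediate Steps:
p = -1/1793 (p = 1/(-1793) = -1/1793 ≈ -0.00055772)
P + p = 4931 - 1/1793 = 8841282/1793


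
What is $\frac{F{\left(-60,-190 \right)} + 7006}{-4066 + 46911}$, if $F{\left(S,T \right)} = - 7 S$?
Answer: $\frac{7426}{42845} \approx 0.17332$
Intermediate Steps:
$\frac{F{\left(-60,-190 \right)} + 7006}{-4066 + 46911} = \frac{\left(-7\right) \left(-60\right) + 7006}{-4066 + 46911} = \frac{420 + 7006}{42845} = 7426 \cdot \frac{1}{42845} = \frac{7426}{42845}$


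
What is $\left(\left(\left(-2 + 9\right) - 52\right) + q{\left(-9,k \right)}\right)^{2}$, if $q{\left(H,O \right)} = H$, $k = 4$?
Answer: $2916$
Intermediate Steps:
$\left(\left(\left(-2 + 9\right) - 52\right) + q{\left(-9,k \right)}\right)^{2} = \left(\left(\left(-2 + 9\right) - 52\right) - 9\right)^{2} = \left(\left(7 - 52\right) - 9\right)^{2} = \left(-45 - 9\right)^{2} = \left(-54\right)^{2} = 2916$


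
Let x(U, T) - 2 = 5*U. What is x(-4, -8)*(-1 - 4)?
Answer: 90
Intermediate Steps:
x(U, T) = 2 + 5*U
x(-4, -8)*(-1 - 4) = (2 + 5*(-4))*(-1 - 4) = (2 - 20)*(-5) = -18*(-5) = 90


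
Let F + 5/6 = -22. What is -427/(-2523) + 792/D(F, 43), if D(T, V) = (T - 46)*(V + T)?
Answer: -4599755/11461989 ≈ -0.40131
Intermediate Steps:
F = -137/6 (F = -⅚ - 22 = -137/6 ≈ -22.833)
D(T, V) = (-46 + T)*(T + V)
-427/(-2523) + 792/D(F, 43) = -427/(-2523) + 792/((-137/6)² - 46*(-137/6) - 46*43 - 137/6*43) = -427*(-1/2523) + 792/(18769/36 + 3151/3 - 1978 - 5891/6) = 427/2523 + 792/(-49973/36) = 427/2523 + 792*(-36/49973) = 427/2523 - 2592/4543 = -4599755/11461989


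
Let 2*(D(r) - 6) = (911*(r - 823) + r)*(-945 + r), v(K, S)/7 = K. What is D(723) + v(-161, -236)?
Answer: 10030726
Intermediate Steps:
v(K, S) = 7*K
D(r) = 6 + (-749753 + 912*r)*(-945 + r)/2 (D(r) = 6 + ((911*(r - 823) + r)*(-945 + r))/2 = 6 + ((911*(-823 + r) + r)*(-945 + r))/2 = 6 + (((-749753 + 911*r) + r)*(-945 + r))/2 = 6 + ((-749753 + 912*r)*(-945 + r))/2 = 6 + (-749753 + 912*r)*(-945 + r)/2)
D(723) + v(-161, -236) = (708516597/2 + 456*723² - 1611593/2*723) + 7*(-161) = (708516597/2 + 456*522729 - 1165181739/2) - 1127 = (708516597/2 + 238364424 - 1165181739/2) - 1127 = 10031853 - 1127 = 10030726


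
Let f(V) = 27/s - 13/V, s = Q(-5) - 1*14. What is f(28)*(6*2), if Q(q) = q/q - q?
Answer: -645/14 ≈ -46.071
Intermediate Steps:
Q(q) = 1 - q
s = -8 (s = (1 - 1*(-5)) - 1*14 = (1 + 5) - 14 = 6 - 14 = -8)
f(V) = -27/8 - 13/V (f(V) = 27/(-8) - 13/V = 27*(-⅛) - 13/V = -27/8 - 13/V)
f(28)*(6*2) = (-27/8 - 13/28)*(6*2) = (-27/8 - 13*1/28)*12 = (-27/8 - 13/28)*12 = -215/56*12 = -645/14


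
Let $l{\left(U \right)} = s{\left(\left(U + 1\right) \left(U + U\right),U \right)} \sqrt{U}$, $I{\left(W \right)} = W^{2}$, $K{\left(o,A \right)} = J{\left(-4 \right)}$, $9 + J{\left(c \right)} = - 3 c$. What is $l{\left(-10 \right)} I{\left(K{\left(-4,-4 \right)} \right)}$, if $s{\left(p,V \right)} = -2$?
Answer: $- 18 i \sqrt{10} \approx - 56.921 i$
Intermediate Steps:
$J{\left(c \right)} = -9 - 3 c$
$K{\left(o,A \right)} = 3$ ($K{\left(o,A \right)} = -9 - -12 = -9 + 12 = 3$)
$l{\left(U \right)} = - 2 \sqrt{U}$
$l{\left(-10 \right)} I{\left(K{\left(-4,-4 \right)} \right)} = - 2 \sqrt{-10} \cdot 3^{2} = - 2 i \sqrt{10} \cdot 9 = - 18 i \sqrt{10}$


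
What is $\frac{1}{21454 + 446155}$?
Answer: $\frac{1}{467609} \approx 2.1385 \cdot 10^{-6}$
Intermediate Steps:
$\frac{1}{21454 + 446155} = \frac{1}{467609}$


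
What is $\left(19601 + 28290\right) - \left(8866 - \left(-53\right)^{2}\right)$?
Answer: $41834$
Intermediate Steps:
$\left(19601 + 28290\right) - \left(8866 - \left(-53\right)^{2}\right) = 47891 + \left(-8866 + 2809\right) = 47891 - 6057 = 41834$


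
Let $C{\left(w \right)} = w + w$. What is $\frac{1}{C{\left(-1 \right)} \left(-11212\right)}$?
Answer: $\frac{1}{22424} \approx 4.4595 \cdot 10^{-5}$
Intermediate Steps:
$C{\left(w \right)} = 2 w$
$\frac{1}{C{\left(-1 \right)} \left(-11212\right)} = \frac{1}{2 \left(-1\right) \left(-11212\right)} = \frac{1}{\left(-2\right) \left(-11212\right)} = \frac{1}{22424}$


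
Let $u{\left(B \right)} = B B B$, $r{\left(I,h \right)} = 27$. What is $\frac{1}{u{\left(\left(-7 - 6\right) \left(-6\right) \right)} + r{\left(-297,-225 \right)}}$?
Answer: $\frac{1}{474579} \approx 2.1071 \cdot 10^{-6}$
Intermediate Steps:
$u{\left(B \right)} = B^{3}$ ($u{\left(B \right)} = B^{2} B = B^{3}$)
$\frac{1}{u{\left(\left(-7 - 6\right) \left(-6\right) \right)} + r{\left(-297,-225 \right)}} = \frac{1}{\left(\left(-7 - 6\right) \left(-6\right)\right)^{3} + 27} = \frac{1}{\left(\left(-13\right) \left(-6\right)\right)^{3} + 27} = \frac{1}{78^{3} + 27} = \frac{1}{474552 + 27} = \frac{1}{474579}$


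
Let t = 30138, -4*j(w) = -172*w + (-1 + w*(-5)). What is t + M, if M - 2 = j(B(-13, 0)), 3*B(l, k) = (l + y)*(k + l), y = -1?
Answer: 131299/4 ≈ 32825.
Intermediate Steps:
B(l, k) = (-1 + l)*(k + l)/3 (B(l, k) = ((l - 1)*(k + l))/3 = ((-1 + l)*(k + l))/3 = (-1 + l)*(k + l)/3)
j(w) = ¼ + 177*w/4 (j(w) = -(-172*w + (-1 + w*(-5)))/4 = -(-172*w + (-1 - 5*w))/4 = -(-1 - 177*w)/4 = ¼ + 177*w/4)
M = 10747/4 (M = 2 + (¼ + 177*(-⅓*0 - ⅓*(-13) + (⅓)*(-13)² + (⅓)*0*(-13))/4) = 2 + (¼ + 177*(0 + 13/3 + (⅓)*169 + 0)/4) = 2 + (¼ + 177*(0 + 13/3 + 169/3 + 0)/4) = 2 + (¼ + (177/4)*(182/3)) = 2 + (¼ + 5369/2) = 2 + 10739/4 = 10747/4 ≈ 2686.8)
t + M = 30138 + 10747/4 = 131299/4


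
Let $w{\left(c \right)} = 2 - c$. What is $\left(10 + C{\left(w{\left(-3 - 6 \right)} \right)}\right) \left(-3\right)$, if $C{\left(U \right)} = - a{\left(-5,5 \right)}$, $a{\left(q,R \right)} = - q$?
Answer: $-15$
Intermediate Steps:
$C{\left(U \right)} = -5$ ($C{\left(U \right)} = - \left(-1\right) \left(-5\right) = \left(-1\right) 5 = -5$)
$\left(10 + C{\left(w{\left(-3 - 6 \right)} \right)}\right) \left(-3\right) = \left(10 - 5\right) \left(-3\right) = 5 \left(-3\right) = -15$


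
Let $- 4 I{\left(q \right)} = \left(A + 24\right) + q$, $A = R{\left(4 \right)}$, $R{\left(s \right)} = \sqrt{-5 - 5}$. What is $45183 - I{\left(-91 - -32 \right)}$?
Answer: $\frac{180697}{4} + \frac{i \sqrt{10}}{4} \approx 45174.0 + 0.79057 i$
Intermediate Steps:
$R{\left(s \right)} = i \sqrt{10}$ ($R{\left(s \right)} = \sqrt{-10} = i \sqrt{10}$)
$A = i \sqrt{10} \approx 3.1623 i$
$I{\left(q \right)} = -6 - \frac{q}{4} - \frac{i \sqrt{10}}{4}$ ($I{\left(q \right)} = - \frac{\left(i \sqrt{10} + 24\right) + q}{4} = - \frac{\left(24 + i \sqrt{10}\right) + q}{4} = - \frac{24 + q + i \sqrt{10}}{4} = -6 - \frac{q}{4} - \frac{i \sqrt{10}}{4}$)
$45183 - I{\left(-91 - -32 \right)} = 45183 - \left(-6 - \frac{-91 - -32}{4} - \frac{i \sqrt{10}}{4}\right) = 45183 - \left(-6 - \frac{-91 + 32}{4} - \frac{i \sqrt{10}}{4}\right) = 45183 - \left(-6 - - \frac{59}{4} - \frac{i \sqrt{10}}{4}\right) = 45183 - \left(-6 + \frac{59}{4} - \frac{i \sqrt{10}}{4}\right) = 45183 - \left(\frac{35}{4} - \frac{i \sqrt{10}}{4}\right) = \frac{180697}{4} + \frac{i \sqrt{10}}{4}$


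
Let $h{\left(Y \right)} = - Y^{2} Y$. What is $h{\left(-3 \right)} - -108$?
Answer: $135$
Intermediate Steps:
$h{\left(Y \right)} = - Y^{3}$
$h{\left(-3 \right)} - -108 = - \left(-3\right)^{3} - -108 = \left(-1\right) \left(-27\right) + 108 = 27 + 108 = 135$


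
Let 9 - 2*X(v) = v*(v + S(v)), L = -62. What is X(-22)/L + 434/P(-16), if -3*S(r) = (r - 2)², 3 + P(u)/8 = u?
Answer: 41277/1178 ≈ 35.040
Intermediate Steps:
P(u) = -24 + 8*u
S(r) = -(-2 + r)²/3 (S(r) = -(r - 2)²/3 = -(-2 + r)²/3)
X(v) = 9/2 - v*(v - (-2 + v)²/3)/2
X(-22)/L + 434/P(-16) = (9/2 - ½*(-22)² + (⅙)*(-22)*(-2 - 22)²)/(-62) + 434/(-24 + 8*(-16)) = (9/2 - ½*484 + (⅙)*(-22)*(-24)²)*(-1/62) + 434/(-24 - 128) = (9/2 - 242 + (⅙)*(-22)*576)*(-1/62) + 434/(-152) = (9/2 - 242 - 2112)*(-1/62) + 434*(-1/152) = -4699/2*(-1/62) - 217/76 = 4699/124 - 217/76 = 41277/1178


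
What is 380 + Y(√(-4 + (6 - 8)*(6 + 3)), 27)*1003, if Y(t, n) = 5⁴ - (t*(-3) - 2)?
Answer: 629261 + 3009*I*√22 ≈ 6.2926e+5 + 14113.0*I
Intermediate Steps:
Y(t, n) = 627 + 3*t (Y(t, n) = 625 - (-3*t - 2) = 625 - (-2 - 3*t) = 625 + (2 + 3*t) = 627 + 3*t)
380 + Y(√(-4 + (6 - 8)*(6 + 3)), 27)*1003 = 380 + (627 + 3*√(-4 + (6 - 8)*(6 + 3)))*1003 = 380 + (627 + 3*√(-4 - 2*9))*1003 = 380 + (627 + 3*√(-4 - 18))*1003 = 380 + (627 + 3*√(-22))*1003 = 380 + (627 + 3*(I*√22))*1003 = 380 + (627 + 3*I*√22)*1003 = 380 + (628881 + 3009*I*√22) = 629261 + 3009*I*√22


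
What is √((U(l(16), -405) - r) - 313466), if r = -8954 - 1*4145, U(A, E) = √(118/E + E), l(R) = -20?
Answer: √(-67582575 + 5*I*√820715)/15 ≈ 0.018367 + 548.06*I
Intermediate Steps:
U(A, E) = √(E + 118/E)
r = -13099 (r = -8954 - 4145 = -13099)
√((U(l(16), -405) - r) - 313466) = √((√(-405 + 118/(-405)) - 1*(-13099)) - 313466) = √((√(-405 + 118*(-1/405)) + 13099) - 313466) = √((√(-405 - 118/405) + 13099) - 313466) = √((√(-164143/405) + 13099) - 313466) = √((I*√820715/45 + 13099) - 313466) = √((13099 + I*√820715/45) - 313466) = √(-300367 + I*√820715/45)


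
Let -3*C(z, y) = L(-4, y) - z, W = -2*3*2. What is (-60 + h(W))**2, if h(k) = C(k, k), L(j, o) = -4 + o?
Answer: 30976/9 ≈ 3441.8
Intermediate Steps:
W = -12 (W = -6*2 = -12)
C(z, y) = 4/3 - y/3 + z/3 (C(z, y) = -((-4 + y) - z)/3 = -(-4 + y - z)/3 = 4/3 - y/3 + z/3)
h(k) = 4/3 (h(k) = 4/3 - k/3 + k/3 = 4/3)
(-60 + h(W))**2 = (-60 + 4/3)**2 = (-176/3)**2 = 30976/9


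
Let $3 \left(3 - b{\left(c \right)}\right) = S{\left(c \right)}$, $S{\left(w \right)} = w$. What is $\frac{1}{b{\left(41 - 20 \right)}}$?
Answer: $- \frac{1}{4} \approx -0.25$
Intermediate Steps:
$b{\left(c \right)} = 3 - \frac{c}{3}$
$\frac{1}{b{\left(41 - 20 \right)}} = \frac{1}{3 - \frac{41 - 20}{3}} = \frac{1}{3 - 7} = \frac{1}{-4} = - \frac{1}{4}$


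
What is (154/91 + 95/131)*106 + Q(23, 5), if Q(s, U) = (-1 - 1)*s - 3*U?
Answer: 332519/1703 ≈ 195.25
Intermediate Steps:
Q(s, U) = -3*U - 2*s (Q(s, U) = -2*s - 3*U = -3*U - 2*s)
(154/91 + 95/131)*106 + Q(23, 5) = (154/91 + 95/131)*106 + (-3*5 - 2*23) = (154*(1/91) + 95*(1/131))*106 + (-15 - 46) = (22/13 + 95/131)*106 - 61 = (4117/1703)*106 - 61 = 436402/1703 - 61 = 332519/1703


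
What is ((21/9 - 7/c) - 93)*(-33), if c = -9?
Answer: 8899/3 ≈ 2966.3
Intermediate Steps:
((21/9 - 7/c) - 93)*(-33) = ((21/9 - 7/(-9)) - 93)*(-33) = ((21*(⅑) - 7*(-⅑)) - 93)*(-33) = ((7/3 + 7/9) - 93)*(-33) = (28/9 - 93)*(-33) = -809/9*(-33) = 8899/3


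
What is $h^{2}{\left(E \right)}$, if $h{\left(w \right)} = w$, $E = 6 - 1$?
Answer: $25$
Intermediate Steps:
$E = 5$ ($E = 6 - 1 = 5$)
$h^{2}{\left(E \right)} = 5^{2} = 25$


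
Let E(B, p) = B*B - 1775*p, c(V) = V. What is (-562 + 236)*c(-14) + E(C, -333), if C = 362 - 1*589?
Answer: 647168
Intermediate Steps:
C = -227 (C = 362 - 589 = -227)
E(B, p) = B**2 - 1775*p
(-562 + 236)*c(-14) + E(C, -333) = (-562 + 236)*(-14) + ((-227)**2 - 1775*(-333)) = -326*(-14) + (51529 + 591075) = 4564 + 642604 = 647168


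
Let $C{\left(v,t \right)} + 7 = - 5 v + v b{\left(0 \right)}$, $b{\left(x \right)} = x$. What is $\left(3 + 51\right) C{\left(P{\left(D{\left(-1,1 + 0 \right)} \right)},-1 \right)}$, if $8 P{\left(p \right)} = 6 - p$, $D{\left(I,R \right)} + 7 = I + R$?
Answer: $- \frac{3267}{4} \approx -816.75$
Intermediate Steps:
$D{\left(I,R \right)} = -7 + I + R$ ($D{\left(I,R \right)} = -7 + \left(I + R\right) = -7 + I + R$)
$P{\left(p \right)} = \frac{3}{4} - \frac{p}{8}$ ($P{\left(p \right)} = \frac{6 - p}{8} = \frac{3}{4} - \frac{p}{8}$)
$C{\left(v,t \right)} = -7 - 5 v$ ($C{\left(v,t \right)} = -7 - \left(5 v - v 0\right) = -7 + \left(- 5 v + 0\right) = -7 - 5 v$)
$\left(3 + 51\right) C{\left(P{\left(D{\left(-1,1 + 0 \right)} \right)},-1 \right)} = \left(3 + 51\right) \left(-7 - 5 \left(\frac{3}{4} - \frac{-7 - 1 + \left(1 + 0\right)}{8}\right)\right) = 54 \left(-7 - 5 \left(\frac{3}{4} - \frac{-7 - 1 + 1}{8}\right)\right) = 54 \left(-7 - 5 \left(\frac{3}{4} - - \frac{7}{8}\right)\right) = 54 \left(-7 - 5 \left(\frac{3}{4} + \frac{7}{8}\right)\right) = 54 \left(-7 - \frac{65}{8}\right) = 54 \left(- \frac{121}{8}\right) = - \frac{3267}{4}$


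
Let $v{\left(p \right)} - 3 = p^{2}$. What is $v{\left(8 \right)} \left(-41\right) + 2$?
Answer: $-2745$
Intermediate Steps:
$v{\left(p \right)} = 3 + p^{2}$
$v{\left(8 \right)} \left(-41\right) + 2 = \left(3 + 8^{2}\right) \left(-41\right) + 2 = \left(3 + 64\right) \left(-41\right) + 2 = 67 \left(-41\right) + 2 = -2747 + 2 = -2745$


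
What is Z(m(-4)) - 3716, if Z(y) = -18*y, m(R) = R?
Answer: -3644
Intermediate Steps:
Z(m(-4)) - 3716 = -18*(-4) - 3716 = 72 - 3716 = -3644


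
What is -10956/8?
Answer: -2739/2 ≈ -1369.5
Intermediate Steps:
-10956/8 = -10956*1/8 = -2739/2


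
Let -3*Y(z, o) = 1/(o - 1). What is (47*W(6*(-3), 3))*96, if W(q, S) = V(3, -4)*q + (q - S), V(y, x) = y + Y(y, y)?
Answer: -324864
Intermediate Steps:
Y(z, o) = -1/(3*(-1 + o)) (Y(z, o) = -1/(3*(o - 1)) = -1/(3*(-1 + o)))
V(y, x) = y - 1/(-3 + 3*y)
W(q, S) = -S + 23*q/6 (W(q, S) = ((-⅓ + 3*(-1 + 3))/(-1 + 3))*q + (q - S) = ((-⅓ + 3*2)/2)*q + (q - S) = ((-⅓ + 6)/2)*q + (q - S) = ((½)*(17/3))*q + (q - S) = 17*q/6 + (q - S) = -S + 23*q/6)
(47*W(6*(-3), 3))*96 = (47*(-1*3 + 23*(6*(-3))/6))*96 = (47*(-3 + (23/6)*(-18)))*96 = (47*(-3 - 69))*96 = (47*(-72))*96 = -3384*96 = -324864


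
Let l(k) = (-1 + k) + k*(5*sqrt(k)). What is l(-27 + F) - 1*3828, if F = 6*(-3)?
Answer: -3874 - 675*I*sqrt(5) ≈ -3874.0 - 1509.3*I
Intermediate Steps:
F = -18
l(k) = -1 + k + 5*k**(3/2) (l(k) = (-1 + k) + 5*k**(3/2) = -1 + k + 5*k**(3/2))
l(-27 + F) - 1*3828 = (-1 + (-27 - 18) + 5*(-27 - 18)**(3/2)) - 1*3828 = (-1 - 45 + 5*(-45)**(3/2)) - 3828 = (-1 - 45 + 5*(-135*I*sqrt(5))) - 3828 = (-1 - 45 - 675*I*sqrt(5)) - 3828 = (-46 - 675*I*sqrt(5)) - 3828 = -3874 - 675*I*sqrt(5)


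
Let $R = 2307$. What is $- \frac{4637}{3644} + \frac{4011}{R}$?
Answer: $\frac{1306175}{2802236} \approx 0.46612$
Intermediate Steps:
$- \frac{4637}{3644} + \frac{4011}{R} = - \frac{4637}{3644} + \frac{4011}{2307} = \left(-4637\right) \frac{1}{3644} + 4011 \cdot \frac{1}{2307} = - \frac{4637}{3644} + \frac{1337}{769} = \frac{1306175}{2802236}$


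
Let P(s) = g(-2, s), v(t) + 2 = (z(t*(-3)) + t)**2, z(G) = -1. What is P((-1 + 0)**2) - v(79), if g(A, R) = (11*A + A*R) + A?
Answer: -6108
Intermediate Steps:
v(t) = -2 + (-1 + t)**2
g(A, R) = 12*A + A*R
P(s) = -24 - 2*s (P(s) = -2*(12 + s) = -24 - 2*s)
P((-1 + 0)**2) - v(79) = (-24 - 2*(-1 + 0)**2) - (-2 + (-1 + 79)**2) = (-24 - 2*(-1)**2) - (-2 + 78**2) = (-24 - 2*1) - (-2 + 6084) = (-24 - 2) - 1*6082 = -26 - 6082 = -6108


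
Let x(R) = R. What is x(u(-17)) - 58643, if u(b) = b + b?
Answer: -58677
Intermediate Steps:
u(b) = 2*b
x(u(-17)) - 58643 = 2*(-17) - 58643 = -34 - 58643 = -58677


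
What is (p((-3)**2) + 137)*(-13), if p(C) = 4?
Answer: -1833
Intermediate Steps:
(p((-3)**2) + 137)*(-13) = (4 + 137)*(-13) = 141*(-13) = -1833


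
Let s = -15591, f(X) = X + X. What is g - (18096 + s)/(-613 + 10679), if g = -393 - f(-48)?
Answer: -2992107/10066 ≈ -297.25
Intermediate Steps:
f(X) = 2*X
g = -297 (g = -393 - 2*(-48) = -393 - 1*(-96) = -393 + 96 = -297)
g - (18096 + s)/(-613 + 10679) = -297 - (18096 - 15591)/(-613 + 10679) = -297 - 2505/10066 = -2992107/10066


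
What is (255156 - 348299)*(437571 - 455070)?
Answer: 1629909357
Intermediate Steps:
(255156 - 348299)*(437571 - 455070) = -93143*(-17499) = 1629909357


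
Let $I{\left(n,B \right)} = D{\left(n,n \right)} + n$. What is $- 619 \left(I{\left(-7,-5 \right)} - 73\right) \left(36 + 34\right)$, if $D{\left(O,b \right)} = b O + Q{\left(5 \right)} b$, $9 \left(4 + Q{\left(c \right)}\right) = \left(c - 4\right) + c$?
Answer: $\frac{996590}{3} \approx 3.322 \cdot 10^{5}$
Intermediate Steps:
$Q{\left(c \right)} = - \frac{40}{9} + \frac{2 c}{9}$ ($Q{\left(c \right)} = -4 + \frac{\left(c - 4\right) + c}{9} = -4 + \frac{\left(-4 + c\right) + c}{9} = -4 + \frac{-4 + 2 c}{9} = -4 + \left(- \frac{4}{9} + \frac{2 c}{9}\right) = - \frac{40}{9} + \frac{2 c}{9}$)
$D{\left(O,b \right)} = - \frac{10 b}{3} + O b$ ($D{\left(O,b \right)} = b O + \left(- \frac{40}{9} + \frac{2}{9} \cdot 5\right) b = O b + \left(- \frac{40}{9} + \frac{10}{9}\right) b = O b - \frac{10 b}{3} = - \frac{10 b}{3} + O b$)
$I{\left(n,B \right)} = n + \frac{n \left(-10 + 3 n\right)}{3}$ ($I{\left(n,B \right)} = \frac{n \left(-10 + 3 n\right)}{3} + n = n + \frac{n \left(-10 + 3 n\right)}{3}$)
$- 619 \left(I{\left(-7,-5 \right)} - 73\right) \left(36 + 34\right) = - 619 \left(\frac{1}{3} \left(-7\right) \left(-7 + 3 \left(-7\right)\right) - 73\right) \left(36 + 34\right) = - 619 \left(\frac{1}{3} \left(-7\right) \left(-7 - 21\right) - 73\right) 70 = - 619 \left(\frac{1}{3} \left(-7\right) \left(-28\right) - 73\right) 70 = - 619 \left(\frac{196}{3} - 73\right) 70 = - 619 \left(\left(- \frac{23}{3}\right) 70\right) = \left(-619\right) \left(- \frac{1610}{3}\right) = \frac{996590}{3}$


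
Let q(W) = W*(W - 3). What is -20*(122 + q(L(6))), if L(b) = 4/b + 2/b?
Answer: -2400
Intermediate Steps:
L(b) = 6/b
q(W) = W*(-3 + W)
-20*(122 + q(L(6))) = -20*(122 + (6/6)*(-3 + 6/6)) = -20*(122 + (6*(1/6))*(-3 + 6*(1/6))) = -20*(122 + 1*(-3 + 1)) = -20*(122 + 1*(-2)) = -20*(122 - 2) = -20*120 = -2400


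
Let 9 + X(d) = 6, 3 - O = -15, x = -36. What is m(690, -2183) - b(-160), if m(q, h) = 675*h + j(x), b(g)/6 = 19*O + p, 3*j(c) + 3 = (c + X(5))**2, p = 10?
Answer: -1475131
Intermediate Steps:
O = 18 (O = 3 - 1*(-15) = 3 + 15 = 18)
X(d) = -3 (X(d) = -9 + 6 = -3)
j(c) = -1 + (-3 + c)**2/3 (j(c) = -1 + (c - 3)**2/3 = -1 + (-3 + c)**2/3)
b(g) = 2112 (b(g) = 6*(19*18 + 10) = 6*(342 + 10) = 6*352 = 2112)
m(q, h) = 506 + 675*h (m(q, h) = 675*h + (-1 + (-3 - 36)**2/3) = 675*h + (-1 + (1/3)*(-39)**2) = 675*h + (-1 + (1/3)*1521) = 675*h + (-1 + 507) = 675*h + 506 = 506 + 675*h)
m(690, -2183) - b(-160) = (506 + 675*(-2183)) - 1*2112 = (506 - 1473525) - 2112 = -1473019 - 2112 = -1475131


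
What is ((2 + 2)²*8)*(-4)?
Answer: -512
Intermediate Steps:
((2 + 2)²*8)*(-4) = (4²*8)*(-4) = (16*8)*(-4) = 128*(-4) = -512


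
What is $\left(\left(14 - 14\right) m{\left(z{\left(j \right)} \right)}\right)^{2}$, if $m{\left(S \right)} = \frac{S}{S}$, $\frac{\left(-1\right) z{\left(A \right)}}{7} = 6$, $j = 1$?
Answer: $0$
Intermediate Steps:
$z{\left(A \right)} = -42$ ($z{\left(A \right)} = \left(-7\right) 6 = -42$)
$m{\left(S \right)} = 1$
$\left(\left(14 - 14\right) m{\left(z{\left(j \right)} \right)}\right)^{2} = \left(\left(14 - 14\right) 1\right)^{2} = \left(0 \cdot 1\right)^{2} = 0^{2} = 0$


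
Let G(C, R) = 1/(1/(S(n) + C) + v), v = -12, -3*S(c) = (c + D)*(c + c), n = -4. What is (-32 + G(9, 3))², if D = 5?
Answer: 178997641/173889 ≈ 1029.4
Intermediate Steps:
S(c) = -2*c*(5 + c)/3 (S(c) = -(c + 5)*(c + c)/3 = -(5 + c)*2*c/3 = -2*c*(5 + c)/3)
G(C, R) = 1/(-12 + 1/(8/3 + C)) (G(C, R) = 1/(1/(-⅔*(-4)*(5 - 4) + C) - 12) = 1/(1/(-⅔*(-4)*1 + C) - 12) = 1/(1/(8/3 + C) - 12) = 1/(-12 + 1/(8/3 + C)))
(-32 + G(9, 3))² = (-32 + (8 + 3*9)/(3*(-31 - 12*9)))² = (-32 + (8 + 27)/(3*(-31 - 108)))² = (-32 + (⅓)*35/(-139))² = (-32 + (⅓)*(-1/139)*35)² = (-32 - 35/417)² = (-13379/417)² = 178997641/173889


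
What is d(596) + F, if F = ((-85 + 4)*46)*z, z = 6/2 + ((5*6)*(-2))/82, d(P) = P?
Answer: -322082/41 ≈ -7855.7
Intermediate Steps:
z = 93/41 (z = 6*(½) + (30*(-2))*(1/82) = 3 - 60*1/82 = 3 - 30/41 = 93/41 ≈ 2.2683)
F = -346518/41 (F = ((-85 + 4)*46)*(93/41) = -81*46*(93/41) = -3726*93/41 = -346518/41 ≈ -8451.7)
d(596) + F = 596 - 346518/41 = -322082/41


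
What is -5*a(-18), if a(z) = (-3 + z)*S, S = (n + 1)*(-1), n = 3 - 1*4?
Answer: 0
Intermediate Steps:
n = -1 (n = 3 - 4 = -1)
S = 0 (S = (-1 + 1)*(-1) = 0*(-1) = 0)
a(z) = 0 (a(z) = (-3 + z)*0 = 0)
-5*a(-18) = -5*0 = 0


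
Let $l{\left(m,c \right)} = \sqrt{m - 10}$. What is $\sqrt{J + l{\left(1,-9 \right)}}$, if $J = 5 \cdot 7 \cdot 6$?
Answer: $\sqrt{210 + 3 i} \approx 14.492 + 0.1035 i$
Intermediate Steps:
$l{\left(m,c \right)} = \sqrt{-10 + m}$
$J = 210$ ($J = 35 \cdot 6 = 210$)
$\sqrt{J + l{\left(1,-9 \right)}} = \sqrt{210 + \sqrt{-10 + 1}} = \sqrt{210 + \sqrt{-9}} = \sqrt{210 + 3 i}$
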